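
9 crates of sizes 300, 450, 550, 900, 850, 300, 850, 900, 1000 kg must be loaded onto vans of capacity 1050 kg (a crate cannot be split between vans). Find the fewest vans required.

7

Total = 1000 + 900 + 900 + 850 + 850 + 550 + 450 + 300 + 300 = 6100 kg.
Lower bound: ⌈6100/1050⌉ = 6 vans.
A packing using 7 vans:
  van 1: 1000 = 1000
  van 2: 900 = 900
  van 3: 900 = 900
  van 4: 850 = 850
  van 5: 850 = 850
  van 6: 550 + 450 = 1000
  van 7: 300 + 300 = 600
No arrangement into 6 vans stays within capacity, so 7 is optimal.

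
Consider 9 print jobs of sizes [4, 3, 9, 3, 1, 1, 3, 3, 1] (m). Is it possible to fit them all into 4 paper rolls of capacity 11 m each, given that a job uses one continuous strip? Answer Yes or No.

A valid assignment using 3 paper rolls:
  roll 1: 9 + 1 + 1 = 11
  roll 2: 4 + 3 + 3 + 1 = 11
  roll 3: 3 + 3 = 6
That uses only 3 ≤ 4, so 4 paper rolls are enough.

Yes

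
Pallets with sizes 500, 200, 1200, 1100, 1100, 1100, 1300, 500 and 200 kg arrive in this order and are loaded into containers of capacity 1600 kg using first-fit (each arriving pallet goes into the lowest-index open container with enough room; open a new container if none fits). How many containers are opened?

  500 → container 1 (new)  [load 500/1600]
  200 → container 1  [load 700/1600]
  1200 → container 2 (new)  [load 1200/1600]
  1100 → container 3 (new)  [load 1100/1600]
  1100 → container 4 (new)  [load 1100/1600]
  1100 → container 5 (new)  [load 1100/1600]
  1300 → container 6 (new)  [load 1300/1600]
  500 → container 1  [load 1200/1600]
  200 → container 1  [load 1400/1600]
6 containers opened.

6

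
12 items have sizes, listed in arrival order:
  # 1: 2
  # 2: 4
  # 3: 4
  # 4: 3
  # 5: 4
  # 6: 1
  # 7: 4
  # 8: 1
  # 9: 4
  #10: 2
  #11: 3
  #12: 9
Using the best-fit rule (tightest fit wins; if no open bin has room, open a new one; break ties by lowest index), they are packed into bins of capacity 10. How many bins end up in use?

5

  2 → bin 1 (new)  [load 2/10]
  4 → bin 1  [load 6/10]
  4 → bin 1  [load 10/10]
  3 → bin 2 (new)  [load 3/10]
  4 → bin 2  [load 7/10]
  1 → bin 2  [load 8/10]
  4 → bin 3 (new)  [load 4/10]
  1 → bin 2  [load 9/10]
  4 → bin 3  [load 8/10]
  2 → bin 3  [load 10/10]
  3 → bin 4 (new)  [load 3/10]
  9 → bin 5 (new)  [load 9/10]
5 bins opened.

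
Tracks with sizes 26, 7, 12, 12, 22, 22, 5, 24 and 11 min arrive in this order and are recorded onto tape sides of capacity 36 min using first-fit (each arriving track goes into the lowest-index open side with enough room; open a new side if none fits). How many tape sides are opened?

  26 → side 1 (new)  [load 26/36]
  7 → side 1  [load 33/36]
  12 → side 2 (new)  [load 12/36]
  12 → side 2  [load 24/36]
  22 → side 3 (new)  [load 22/36]
  22 → side 4 (new)  [load 22/36]
  5 → side 2  [load 29/36]
  24 → side 5 (new)  [load 24/36]
  11 → side 3  [load 33/36]
5 tape sides opened.

5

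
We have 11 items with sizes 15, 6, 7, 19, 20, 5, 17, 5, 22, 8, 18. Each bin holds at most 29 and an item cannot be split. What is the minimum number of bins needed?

6

Total = 22 + 20 + 19 + 18 + 17 + 15 + 8 + 7 + 6 + 5 + 5 = 142.
Lower bound: ⌈142/29⌉ = 5 bins.
Also, 6 items each exceed 29/2, and no two of those can share a bin, so at least 6 bins are needed.
A packing using 6 bins:
  bin 1: 22 + 7 = 29
  bin 2: 20 + 8 = 28
  bin 3: 19 + 6 = 25
  bin 4: 18 + 5 + 5 = 28
  bin 5: 17 = 17
  bin 6: 15 = 15
This matches the lower bound, so 6 is optimal.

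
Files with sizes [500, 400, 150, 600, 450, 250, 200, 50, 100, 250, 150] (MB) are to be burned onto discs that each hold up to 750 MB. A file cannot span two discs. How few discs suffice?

5

Total = 600 + 500 + 450 + 400 + 250 + 250 + 200 + 150 + 150 + 100 + 50 = 3100 MB.
Lower bound: ⌈3100/750⌉ = 5 discs.
A packing using 5 discs:
  disc 1: 600 + 150 = 750
  disc 2: 500 + 250 = 750
  disc 3: 450 + 250 + 50 = 750
  disc 4: 400 + 200 + 150 = 750
  disc 5: 100 = 100
This matches the lower bound, so 5 is optimal.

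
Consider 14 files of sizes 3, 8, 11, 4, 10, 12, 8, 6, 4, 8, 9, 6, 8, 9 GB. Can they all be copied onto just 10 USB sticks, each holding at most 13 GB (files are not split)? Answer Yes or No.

A valid assignment using 10 USB sticks:
  USB stick 1: 12 = 12
  USB stick 2: 11 = 11
  USB stick 3: 10 + 3 = 13
  USB stick 4: 9 + 4 = 13
  USB stick 5: 9 + 4 = 13
  USB stick 6: 8 = 8
  USB stick 7: 8 = 8
  USB stick 8: 8 = 8
  USB stick 9: 8 = 8
  USB stick 10: 6 + 6 = 12
Every load is within 13 GB, so 10 USB sticks suffice.

Yes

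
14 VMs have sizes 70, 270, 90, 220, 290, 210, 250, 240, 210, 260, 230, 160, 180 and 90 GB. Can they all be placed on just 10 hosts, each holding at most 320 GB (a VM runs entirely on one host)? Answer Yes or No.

No

Total = 2770 GB; ⌈2770/320⌉ = 9.
10 VMs each exceed half the capacity and cannot share a host, forcing at least 10 hosts.
The bound of 10 does not rule out 10, but exhaustive search shows no assignment into 10 hosts of capacity 320 GB exists — the minimum is 11.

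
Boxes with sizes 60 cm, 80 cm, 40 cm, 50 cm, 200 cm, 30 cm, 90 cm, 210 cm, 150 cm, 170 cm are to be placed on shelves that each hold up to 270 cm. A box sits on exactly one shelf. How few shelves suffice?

5

Total = 210 + 200 + 170 + 150 + 90 + 80 + 60 + 50 + 40 + 30 = 1080 cm.
Lower bound: ⌈1080/270⌉ = 4 shelves.
A packing using 5 shelves:
  shelf 1: 210 + 60 = 270
  shelf 2: 200 + 50 = 250
  shelf 3: 170 + 90 = 260
  shelf 4: 150 + 80 + 40 = 270
  shelf 5: 30 = 30
No arrangement into 4 shelves stays within capacity, so 5 is optimal.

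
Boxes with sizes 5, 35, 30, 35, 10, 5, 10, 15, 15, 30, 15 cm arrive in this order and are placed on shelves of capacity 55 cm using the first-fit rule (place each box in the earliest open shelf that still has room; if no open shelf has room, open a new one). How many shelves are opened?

  5 → shelf 1 (new)  [load 5/55]
  35 → shelf 1  [load 40/55]
  30 → shelf 2 (new)  [load 30/55]
  35 → shelf 3 (new)  [load 35/55]
  10 → shelf 1  [load 50/55]
  5 → shelf 1  [load 55/55]
  10 → shelf 2  [load 40/55]
  15 → shelf 2  [load 55/55]
  15 → shelf 3  [load 50/55]
  30 → shelf 4 (new)  [load 30/55]
  15 → shelf 4  [load 45/55]
4 shelves opened.

4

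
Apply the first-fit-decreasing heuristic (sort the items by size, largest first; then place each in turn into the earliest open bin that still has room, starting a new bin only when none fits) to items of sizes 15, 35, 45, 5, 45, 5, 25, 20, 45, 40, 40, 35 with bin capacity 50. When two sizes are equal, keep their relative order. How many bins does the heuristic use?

Sorted descending: 45, 45, 45, 40, 40, 35, 35, 25, 20, 15, 5, 5.
  45 → bin 1 (new)  [load 45/50]
  45 → bin 2 (new)  [load 45/50]
  45 → bin 3 (new)  [load 45/50]
  40 → bin 4 (new)  [load 40/50]
  40 → bin 5 (new)  [load 40/50]
  35 → bin 6 (new)  [load 35/50]
  35 → bin 7 (new)  [load 35/50]
  25 → bin 8 (new)  [load 25/50]
  20 → bin 8  [load 45/50]
  15 → bin 6  [load 50/50]
  5 → bin 1  [load 50/50]
  5 → bin 2  [load 50/50]
8 bins opened.

8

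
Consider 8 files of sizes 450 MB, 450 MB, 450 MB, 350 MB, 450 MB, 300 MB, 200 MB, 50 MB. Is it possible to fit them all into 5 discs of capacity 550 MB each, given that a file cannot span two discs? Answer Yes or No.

No

Total = 2700 MB; ⌈2700/550⌉ = 5.
6 files each exceed half the capacity and cannot share a disc, forcing at least 6 discs.
At least 6 discs are required, but only 5 are allowed.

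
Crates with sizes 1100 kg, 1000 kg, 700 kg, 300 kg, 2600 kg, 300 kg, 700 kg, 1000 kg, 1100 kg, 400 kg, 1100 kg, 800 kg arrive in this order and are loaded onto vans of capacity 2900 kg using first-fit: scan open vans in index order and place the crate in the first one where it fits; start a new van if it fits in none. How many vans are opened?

  1100 → van 1 (new)  [load 1100/2900]
  1000 → van 1  [load 2100/2900]
  700 → van 1  [load 2800/2900]
  300 → van 2 (new)  [load 300/2900]
  2600 → van 2  [load 2900/2900]
  300 → van 3 (new)  [load 300/2900]
  700 → van 3  [load 1000/2900]
  1000 → van 3  [load 2000/2900]
  1100 → van 4 (new)  [load 1100/2900]
  400 → van 3  [load 2400/2900]
  1100 → van 4  [load 2200/2900]
  800 → van 5 (new)  [load 800/2900]
5 vans opened.

5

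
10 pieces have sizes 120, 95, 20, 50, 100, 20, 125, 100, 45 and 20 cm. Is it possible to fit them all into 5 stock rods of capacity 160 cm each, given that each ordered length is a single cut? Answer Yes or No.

A valid assignment using 5 stock rods:
  stock rod 1: 125 + 20 = 145
  stock rod 2: 120 + 20 + 20 = 160
  stock rod 3: 100 + 50 = 150
  stock rod 4: 100 + 45 = 145
  stock rod 5: 95 = 95
Every load is within 160 cm, so 5 stock rods suffice.

Yes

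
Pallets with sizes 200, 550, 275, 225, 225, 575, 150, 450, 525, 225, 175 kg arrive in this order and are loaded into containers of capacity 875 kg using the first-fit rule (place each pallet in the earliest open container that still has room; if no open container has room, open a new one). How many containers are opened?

5

  200 → container 1 (new)  [load 200/875]
  550 → container 1  [load 750/875]
  275 → container 2 (new)  [load 275/875]
  225 → container 2  [load 500/875]
  225 → container 2  [load 725/875]
  575 → container 3 (new)  [load 575/875]
  150 → container 2  [load 875/875]
  450 → container 4 (new)  [load 450/875]
  525 → container 5 (new)  [load 525/875]
  225 → container 3  [load 800/875]
  175 → container 4  [load 625/875]
5 containers opened.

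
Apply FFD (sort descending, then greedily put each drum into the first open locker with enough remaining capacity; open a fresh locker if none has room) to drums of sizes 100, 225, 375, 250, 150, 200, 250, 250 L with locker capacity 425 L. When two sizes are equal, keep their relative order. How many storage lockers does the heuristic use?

5

Sorted descending: 375, 250, 250, 250, 225, 200, 150, 100.
  375 → locker 1 (new)  [load 375/425]
  250 → locker 2 (new)  [load 250/425]
  250 → locker 3 (new)  [load 250/425]
  250 → locker 4 (new)  [load 250/425]
  225 → locker 5 (new)  [load 225/425]
  200 → locker 5  [load 425/425]
  150 → locker 2  [load 400/425]
  100 → locker 3  [load 350/425]
5 storage lockers opened.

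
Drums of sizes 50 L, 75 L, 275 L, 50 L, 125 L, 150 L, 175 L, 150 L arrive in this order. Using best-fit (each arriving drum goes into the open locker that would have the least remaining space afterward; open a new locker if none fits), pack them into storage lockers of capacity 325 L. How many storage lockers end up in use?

  50 → locker 1 (new)  [load 50/325]
  75 → locker 1  [load 125/325]
  275 → locker 2 (new)  [load 275/325]
  50 → locker 2  [load 325/325]
  125 → locker 1  [load 250/325]
  150 → locker 3 (new)  [load 150/325]
  175 → locker 3  [load 325/325]
  150 → locker 4 (new)  [load 150/325]
4 storage lockers opened.

4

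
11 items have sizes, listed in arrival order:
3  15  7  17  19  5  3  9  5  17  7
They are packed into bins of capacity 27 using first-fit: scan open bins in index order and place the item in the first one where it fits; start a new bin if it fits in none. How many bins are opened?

  3 → bin 1 (new)  [load 3/27]
  15 → bin 1  [load 18/27]
  7 → bin 1  [load 25/27]
  17 → bin 2 (new)  [load 17/27]
  19 → bin 3 (new)  [load 19/27]
  5 → bin 2  [load 22/27]
  3 → bin 2  [load 25/27]
  9 → bin 4 (new)  [load 9/27]
  5 → bin 3  [load 24/27]
  17 → bin 4  [load 26/27]
  7 → bin 5 (new)  [load 7/27]
5 bins opened.

5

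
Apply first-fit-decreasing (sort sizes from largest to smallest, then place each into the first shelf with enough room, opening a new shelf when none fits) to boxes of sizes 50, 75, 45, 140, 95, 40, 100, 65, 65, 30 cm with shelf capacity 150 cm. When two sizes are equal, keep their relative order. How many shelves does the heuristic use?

5

Sorted descending: 140, 100, 95, 75, 65, 65, 50, 45, 40, 30.
  140 → shelf 1 (new)  [load 140/150]
  100 → shelf 2 (new)  [load 100/150]
  95 → shelf 3 (new)  [load 95/150]
  75 → shelf 4 (new)  [load 75/150]
  65 → shelf 4  [load 140/150]
  65 → shelf 5 (new)  [load 65/150]
  50 → shelf 2  [load 150/150]
  45 → shelf 3  [load 140/150]
  40 → shelf 5  [load 105/150]
  30 → shelf 5  [load 135/150]
5 shelves opened.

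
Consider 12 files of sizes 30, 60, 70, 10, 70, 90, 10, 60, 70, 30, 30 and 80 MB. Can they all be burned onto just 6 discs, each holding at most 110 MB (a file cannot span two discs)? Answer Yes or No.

Total = 610 MB; ⌈610/110⌉ = 6.
7 files each exceed half the capacity and cannot share a disc, forcing at least 7 discs.
At least 7 discs are required, but only 6 are allowed.

No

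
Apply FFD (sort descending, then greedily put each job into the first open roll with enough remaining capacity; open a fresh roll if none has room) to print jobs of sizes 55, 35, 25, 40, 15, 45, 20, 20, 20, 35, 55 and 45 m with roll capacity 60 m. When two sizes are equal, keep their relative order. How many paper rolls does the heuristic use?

8

Sorted descending: 55, 55, 45, 45, 40, 35, 35, 25, 20, 20, 20, 15.
  55 → roll 1 (new)  [load 55/60]
  55 → roll 2 (new)  [load 55/60]
  45 → roll 3 (new)  [load 45/60]
  45 → roll 4 (new)  [load 45/60]
  40 → roll 5 (new)  [load 40/60]
  35 → roll 6 (new)  [load 35/60]
  35 → roll 7 (new)  [load 35/60]
  25 → roll 6  [load 60/60]
  20 → roll 5  [load 60/60]
  20 → roll 7  [load 55/60]
  20 → roll 8 (new)  [load 20/60]
  15 → roll 3  [load 60/60]
8 paper rolls opened.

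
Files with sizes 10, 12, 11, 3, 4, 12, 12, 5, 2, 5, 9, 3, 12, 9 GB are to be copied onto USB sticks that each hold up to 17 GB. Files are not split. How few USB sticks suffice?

8

Total = 12 + 12 + 12 + 12 + 11 + 10 + 9 + 9 + 5 + 5 + 4 + 3 + 3 + 2 = 109 GB.
Lower bound: ⌈109/17⌉ = 7 USB sticks.
Also, 8 files each exceed 17/2 GB, and no two of those can share a USB stick, so at least 8 USB sticks are needed.
A packing using 8 USB sticks:
  USB stick 1: 12 + 5 = 17
  USB stick 2: 12 + 5 = 17
  USB stick 3: 12 + 4 = 16
  USB stick 4: 12 + 3 + 2 = 17
  USB stick 5: 11 + 3 = 14
  USB stick 6: 10 = 10
  USB stick 7: 9 = 9
  USB stick 8: 9 = 9
This matches the lower bound, so 8 is optimal.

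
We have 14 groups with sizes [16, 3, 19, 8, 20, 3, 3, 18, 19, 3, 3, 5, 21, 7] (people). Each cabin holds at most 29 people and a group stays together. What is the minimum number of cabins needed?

6

Total = 21 + 20 + 19 + 19 + 18 + 16 + 8 + 7 + 5 + 3 + 3 + 3 + 3 + 3 = 148 people.
Lower bound: ⌈148/29⌉ = 6 cabins.
A packing using 6 cabins:
  cabin 1: 21 + 8 = 29
  cabin 2: 20 + 7 = 27
  cabin 3: 19 + 5 + 3 = 27
  cabin 4: 19 + 3 + 3 + 3 = 28
  cabin 5: 18 + 3 = 21
  cabin 6: 16 = 16
This matches the lower bound, so 6 is optimal.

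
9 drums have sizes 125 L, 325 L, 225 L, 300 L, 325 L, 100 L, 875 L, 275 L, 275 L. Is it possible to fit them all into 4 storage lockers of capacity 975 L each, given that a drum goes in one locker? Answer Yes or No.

Yes

A valid assignment using 3 storage lockers:
  locker 1: 875 + 100 = 975
  locker 2: 325 + 325 + 300 = 950
  locker 3: 275 + 275 + 225 + 125 = 900
That uses only 3 ≤ 4, so 4 storage lockers are enough.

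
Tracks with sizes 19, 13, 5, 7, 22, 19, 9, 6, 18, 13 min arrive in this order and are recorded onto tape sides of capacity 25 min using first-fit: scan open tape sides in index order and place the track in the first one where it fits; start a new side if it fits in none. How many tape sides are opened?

6

  19 → side 1 (new)  [load 19/25]
  13 → side 2 (new)  [load 13/25]
  5 → side 1  [load 24/25]
  7 → side 2  [load 20/25]
  22 → side 3 (new)  [load 22/25]
  19 → side 4 (new)  [load 19/25]
  9 → side 5 (new)  [load 9/25]
  6 → side 4  [load 25/25]
  18 → side 6 (new)  [load 18/25]
  13 → side 5  [load 22/25]
6 tape sides opened.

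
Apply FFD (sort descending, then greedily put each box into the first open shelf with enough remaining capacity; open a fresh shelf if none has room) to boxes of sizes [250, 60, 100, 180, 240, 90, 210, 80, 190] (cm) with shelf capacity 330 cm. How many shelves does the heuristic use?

5

Sorted descending: 250, 240, 210, 190, 180, 100, 90, 80, 60.
  250 → shelf 1 (new)  [load 250/330]
  240 → shelf 2 (new)  [load 240/330]
  210 → shelf 3 (new)  [load 210/330]
  190 → shelf 4 (new)  [load 190/330]
  180 → shelf 5 (new)  [load 180/330]
  100 → shelf 3  [load 310/330]
  90 → shelf 2  [load 330/330]
  80 → shelf 1  [load 330/330]
  60 → shelf 4  [load 250/330]
5 shelves opened.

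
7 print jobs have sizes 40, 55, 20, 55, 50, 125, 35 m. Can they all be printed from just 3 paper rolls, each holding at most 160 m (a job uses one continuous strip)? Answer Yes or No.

Yes

A valid assignment using 3 paper rolls:
  roll 1: 125 + 35 = 160
  roll 2: 55 + 55 + 50 = 160
  roll 3: 40 + 20 = 60
Every load is within 160 m, so 3 paper rolls suffice.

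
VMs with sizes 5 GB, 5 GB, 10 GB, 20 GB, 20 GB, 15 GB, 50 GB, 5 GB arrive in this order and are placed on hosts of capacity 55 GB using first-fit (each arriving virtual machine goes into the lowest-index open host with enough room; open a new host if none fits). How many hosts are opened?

3

  5 → host 1 (new)  [load 5/55]
  5 → host 1  [load 10/55]
  10 → host 1  [load 20/55]
  20 → host 1  [load 40/55]
  20 → host 2 (new)  [load 20/55]
  15 → host 1  [load 55/55]
  50 → host 3 (new)  [load 50/55]
  5 → host 2  [load 25/55]
3 hosts opened.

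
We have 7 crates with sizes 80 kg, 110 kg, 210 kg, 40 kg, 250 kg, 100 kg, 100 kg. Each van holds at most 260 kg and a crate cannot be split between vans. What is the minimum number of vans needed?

4

Total = 250 + 210 + 110 + 100 + 100 + 80 + 40 = 890 kg.
Lower bound: ⌈890/260⌉ = 4 vans.
A packing using 4 vans:
  van 1: 250 = 250
  van 2: 210 + 40 = 250
  van 3: 110 + 100 = 210
  van 4: 100 + 80 = 180
This matches the lower bound, so 4 is optimal.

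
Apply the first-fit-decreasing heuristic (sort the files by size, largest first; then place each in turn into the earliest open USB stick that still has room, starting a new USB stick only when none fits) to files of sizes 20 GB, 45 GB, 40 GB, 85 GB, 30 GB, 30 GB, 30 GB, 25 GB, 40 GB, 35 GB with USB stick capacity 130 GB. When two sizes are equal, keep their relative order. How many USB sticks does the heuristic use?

Sorted descending: 85, 45, 40, 40, 35, 30, 30, 30, 25, 20.
  85 → USB stick 1 (new)  [load 85/130]
  45 → USB stick 1  [load 130/130]
  40 → USB stick 2 (new)  [load 40/130]
  40 → USB stick 2  [load 80/130]
  35 → USB stick 2  [load 115/130]
  30 → USB stick 3 (new)  [load 30/130]
  30 → USB stick 3  [load 60/130]
  30 → USB stick 3  [load 90/130]
  25 → USB stick 3  [load 115/130]
  20 → USB stick 4 (new)  [load 20/130]
4 USB sticks opened.

4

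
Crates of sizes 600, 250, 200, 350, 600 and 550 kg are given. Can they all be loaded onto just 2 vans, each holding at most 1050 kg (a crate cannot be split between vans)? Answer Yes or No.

Total = 2550 kg; ⌈2550/1050⌉ = 3.
At least 3 vans are required, but only 2 are allowed.

No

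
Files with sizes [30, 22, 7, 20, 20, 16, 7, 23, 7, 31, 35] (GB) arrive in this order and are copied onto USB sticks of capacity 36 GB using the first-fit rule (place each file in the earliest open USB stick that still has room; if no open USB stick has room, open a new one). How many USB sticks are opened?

  30 → USB stick 1 (new)  [load 30/36]
  22 → USB stick 2 (new)  [load 22/36]
  7 → USB stick 2  [load 29/36]
  20 → USB stick 3 (new)  [load 20/36]
  20 → USB stick 4 (new)  [load 20/36]
  16 → USB stick 3  [load 36/36]
  7 → USB stick 2  [load 36/36]
  23 → USB stick 5 (new)  [load 23/36]
  7 → USB stick 4  [load 27/36]
  31 → USB stick 6 (new)  [load 31/36]
  35 → USB stick 7 (new)  [load 35/36]
7 USB sticks opened.

7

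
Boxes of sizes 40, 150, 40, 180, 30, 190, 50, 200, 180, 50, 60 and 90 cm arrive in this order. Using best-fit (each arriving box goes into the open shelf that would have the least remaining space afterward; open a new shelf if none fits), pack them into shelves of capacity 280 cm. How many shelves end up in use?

5

  40 → shelf 1 (new)  [load 40/280]
  150 → shelf 1  [load 190/280]
  40 → shelf 1  [load 230/280]
  180 → shelf 2 (new)  [load 180/280]
  30 → shelf 1  [load 260/280]
  190 → shelf 3 (new)  [load 190/280]
  50 → shelf 3  [load 240/280]
  200 → shelf 4 (new)  [load 200/280]
  180 → shelf 5 (new)  [load 180/280]
  50 → shelf 4  [load 250/280]
  60 → shelf 2  [load 240/280]
  90 → shelf 5  [load 270/280]
5 shelves opened.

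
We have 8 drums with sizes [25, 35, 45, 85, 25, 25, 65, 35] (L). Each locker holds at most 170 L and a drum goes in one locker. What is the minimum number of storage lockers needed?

Total = 85 + 65 + 45 + 35 + 35 + 25 + 25 + 25 = 340 L.
Lower bound: ⌈340/170⌉ = 2 storage lockers.
A packing using 2 storage lockers:
  locker 1: 85 + 35 + 25 + 25 = 170
  locker 2: 65 + 45 + 35 + 25 = 170
This matches the lower bound, so 2 is optimal.

2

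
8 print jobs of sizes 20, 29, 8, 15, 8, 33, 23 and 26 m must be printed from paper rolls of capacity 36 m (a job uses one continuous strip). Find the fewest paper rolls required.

5

Total = 33 + 29 + 26 + 23 + 20 + 15 + 8 + 8 = 162 m.
Lower bound: ⌈162/36⌉ = 5 paper rolls.
A packing using 5 paper rolls:
  roll 1: 33 = 33
  roll 2: 29 = 29
  roll 3: 26 + 8 = 34
  roll 4: 23 + 8 = 31
  roll 5: 20 + 15 = 35
This matches the lower bound, so 5 is optimal.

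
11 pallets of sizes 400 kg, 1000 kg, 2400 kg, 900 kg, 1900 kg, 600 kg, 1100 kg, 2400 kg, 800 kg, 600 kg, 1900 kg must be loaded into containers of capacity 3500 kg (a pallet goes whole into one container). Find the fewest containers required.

Total = 2400 + 2400 + 1900 + 1900 + 1100 + 1000 + 900 + 800 + 600 + 600 + 400 = 14000 kg.
Lower bound: ⌈14000/3500⌉ = 4 containers.
A packing using 5 containers:
  container 1: 2400 + 1100 = 3500
  container 2: 2400 + 1000 = 3400
  container 3: 1900 + 900 + 600 = 3400
  container 4: 1900 + 800 + 600 = 3300
  container 5: 400 = 400
No arrangement into 4 containers stays within capacity, so 5 is optimal.

5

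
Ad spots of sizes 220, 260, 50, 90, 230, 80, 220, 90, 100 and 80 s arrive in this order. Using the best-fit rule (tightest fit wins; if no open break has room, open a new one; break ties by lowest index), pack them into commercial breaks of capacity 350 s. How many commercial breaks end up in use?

5

  220 → break 1 (new)  [load 220/350]
  260 → break 2 (new)  [load 260/350]
  50 → break 2  [load 310/350]
  90 → break 1  [load 310/350]
  230 → break 3 (new)  [load 230/350]
  80 → break 3  [load 310/350]
  220 → break 4 (new)  [load 220/350]
  90 → break 4  [load 310/350]
  100 → break 5 (new)  [load 100/350]
  80 → break 5  [load 180/350]
5 commercial breaks opened.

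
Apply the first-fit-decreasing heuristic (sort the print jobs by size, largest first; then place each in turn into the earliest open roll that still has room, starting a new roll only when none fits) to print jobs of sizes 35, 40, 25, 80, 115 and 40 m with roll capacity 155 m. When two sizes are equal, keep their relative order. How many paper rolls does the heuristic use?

3

Sorted descending: 115, 80, 40, 40, 35, 25.
  115 → roll 1 (new)  [load 115/155]
  80 → roll 2 (new)  [load 80/155]
  40 → roll 1  [load 155/155]
  40 → roll 2  [load 120/155]
  35 → roll 2  [load 155/155]
  25 → roll 3 (new)  [load 25/155]
3 paper rolls opened.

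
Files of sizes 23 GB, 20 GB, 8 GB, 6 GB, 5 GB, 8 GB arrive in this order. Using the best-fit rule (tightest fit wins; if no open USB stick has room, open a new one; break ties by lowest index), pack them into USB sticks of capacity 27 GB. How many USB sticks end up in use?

  23 → USB stick 1 (new)  [load 23/27]
  20 → USB stick 2 (new)  [load 20/27]
  8 → USB stick 3 (new)  [load 8/27]
  6 → USB stick 2  [load 26/27]
  5 → USB stick 3  [load 13/27]
  8 → USB stick 3  [load 21/27]
3 USB sticks opened.

3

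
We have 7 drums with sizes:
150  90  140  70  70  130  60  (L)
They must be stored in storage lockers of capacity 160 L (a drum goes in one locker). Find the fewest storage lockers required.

Total = 150 + 140 + 130 + 90 + 70 + 70 + 60 = 710 L.
Lower bound: ⌈710/160⌉ = 5 storage lockers.
A packing using 5 storage lockers:
  locker 1: 150 = 150
  locker 2: 140 = 140
  locker 3: 130 = 130
  locker 4: 90 + 70 = 160
  locker 5: 70 + 60 = 130
This matches the lower bound, so 5 is optimal.

5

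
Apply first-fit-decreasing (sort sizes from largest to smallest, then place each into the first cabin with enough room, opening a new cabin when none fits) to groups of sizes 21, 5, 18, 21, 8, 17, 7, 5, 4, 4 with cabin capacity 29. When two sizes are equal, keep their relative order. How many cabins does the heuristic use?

Sorted descending: 21, 21, 18, 17, 8, 7, 5, 5, 4, 4.
  21 → cabin 1 (new)  [load 21/29]
  21 → cabin 2 (new)  [load 21/29]
  18 → cabin 3 (new)  [load 18/29]
  17 → cabin 4 (new)  [load 17/29]
  8 → cabin 1  [load 29/29]
  7 → cabin 2  [load 28/29]
  5 → cabin 3  [load 23/29]
  5 → cabin 3  [load 28/29]
  4 → cabin 4  [load 21/29]
  4 → cabin 4  [load 25/29]
4 cabins opened.

4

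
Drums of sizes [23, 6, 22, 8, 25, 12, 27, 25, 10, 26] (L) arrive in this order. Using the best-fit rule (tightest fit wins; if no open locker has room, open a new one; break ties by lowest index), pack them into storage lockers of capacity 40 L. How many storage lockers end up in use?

6

  23 → locker 1 (new)  [load 23/40]
  6 → locker 1  [load 29/40]
  22 → locker 2 (new)  [load 22/40]
  8 → locker 1  [load 37/40]
  25 → locker 3 (new)  [load 25/40]
  12 → locker 3  [load 37/40]
  27 → locker 4 (new)  [load 27/40]
  25 → locker 5 (new)  [load 25/40]
  10 → locker 4  [load 37/40]
  26 → locker 6 (new)  [load 26/40]
6 storage lockers opened.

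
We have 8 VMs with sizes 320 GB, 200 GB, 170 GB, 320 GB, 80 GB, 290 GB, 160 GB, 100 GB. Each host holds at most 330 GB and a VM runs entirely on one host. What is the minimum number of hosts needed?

Total = 320 + 320 + 290 + 200 + 170 + 160 + 100 + 80 = 1640 GB.
Lower bound: ⌈1640/330⌉ = 5 hosts.
A packing using 6 hosts:
  host 1: 320 = 320
  host 2: 320 = 320
  host 3: 290 = 290
  host 4: 200 + 100 = 300
  host 5: 170 + 160 = 330
  host 6: 80 = 80
No arrangement into 5 hosts stays within capacity, so 6 is optimal.

6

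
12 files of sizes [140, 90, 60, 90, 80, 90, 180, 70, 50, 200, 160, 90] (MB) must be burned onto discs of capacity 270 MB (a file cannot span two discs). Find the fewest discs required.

Total = 200 + 180 + 160 + 140 + 90 + 90 + 90 + 90 + 80 + 70 + 60 + 50 = 1300 MB.
Lower bound: ⌈1300/270⌉ = 5 discs.
A packing using 5 discs:
  disc 1: 200 + 70 = 270
  disc 2: 180 + 90 = 270
  disc 3: 160 + 90 = 250
  disc 4: 140 + 80 + 50 = 270
  disc 5: 90 + 90 + 60 = 240
This matches the lower bound, so 5 is optimal.

5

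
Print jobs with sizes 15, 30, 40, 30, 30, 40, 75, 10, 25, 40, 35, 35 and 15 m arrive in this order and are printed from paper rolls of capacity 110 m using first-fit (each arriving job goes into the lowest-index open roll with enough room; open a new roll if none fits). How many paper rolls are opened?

4

  15 → roll 1 (new)  [load 15/110]
  30 → roll 1  [load 45/110]
  40 → roll 1  [load 85/110]
  30 → roll 2 (new)  [load 30/110]
  30 → roll 2  [load 60/110]
  40 → roll 2  [load 100/110]
  75 → roll 3 (new)  [load 75/110]
  10 → roll 1  [load 95/110]
  25 → roll 3  [load 100/110]
  40 → roll 4 (new)  [load 40/110]
  35 → roll 4  [load 75/110]
  35 → roll 4  [load 110/110]
  15 → roll 1  [load 110/110]
4 paper rolls opened.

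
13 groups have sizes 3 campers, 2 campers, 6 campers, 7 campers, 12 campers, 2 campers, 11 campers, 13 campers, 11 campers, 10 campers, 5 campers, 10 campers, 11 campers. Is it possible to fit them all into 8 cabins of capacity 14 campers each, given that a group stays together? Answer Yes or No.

Total = 103 campers; ⌈103/14⌉ = 8.
The bound of 8 does not rule out 8, but exhaustive search shows no assignment into 8 cabins of capacity 14 campers exists — the minimum is 9.

No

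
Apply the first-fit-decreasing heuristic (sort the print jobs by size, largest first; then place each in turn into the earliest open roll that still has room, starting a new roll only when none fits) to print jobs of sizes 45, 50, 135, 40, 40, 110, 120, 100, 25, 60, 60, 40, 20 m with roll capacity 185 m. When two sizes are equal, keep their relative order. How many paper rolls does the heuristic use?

5

Sorted descending: 135, 120, 110, 100, 60, 60, 50, 45, 40, 40, 40, 25, 20.
  135 → roll 1 (new)  [load 135/185]
  120 → roll 2 (new)  [load 120/185]
  110 → roll 3 (new)  [load 110/185]
  100 → roll 4 (new)  [load 100/185]
  60 → roll 2  [load 180/185]
  60 → roll 3  [load 170/185]
  50 → roll 1  [load 185/185]
  45 → roll 4  [load 145/185]
  40 → roll 4  [load 185/185]
  40 → roll 5 (new)  [load 40/185]
  40 → roll 5  [load 80/185]
  25 → roll 5  [load 105/185]
  20 → roll 5  [load 125/185]
5 paper rolls opened.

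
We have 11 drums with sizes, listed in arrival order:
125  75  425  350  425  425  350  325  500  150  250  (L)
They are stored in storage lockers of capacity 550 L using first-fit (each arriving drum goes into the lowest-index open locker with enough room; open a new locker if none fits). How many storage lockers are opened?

8

  125 → locker 1 (new)  [load 125/550]
  75 → locker 1  [load 200/550]
  425 → locker 2 (new)  [load 425/550]
  350 → locker 1  [load 550/550]
  425 → locker 3 (new)  [load 425/550]
  425 → locker 4 (new)  [load 425/550]
  350 → locker 5 (new)  [load 350/550]
  325 → locker 6 (new)  [load 325/550]
  500 → locker 7 (new)  [load 500/550]
  150 → locker 5  [load 500/550]
  250 → locker 8 (new)  [load 250/550]
8 storage lockers opened.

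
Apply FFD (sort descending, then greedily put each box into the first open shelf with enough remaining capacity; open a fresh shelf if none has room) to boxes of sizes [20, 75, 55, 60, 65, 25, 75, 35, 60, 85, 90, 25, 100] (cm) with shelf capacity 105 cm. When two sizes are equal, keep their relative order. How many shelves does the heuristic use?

Sorted descending: 100, 90, 85, 75, 75, 65, 60, 60, 55, 35, 25, 25, 20.
  100 → shelf 1 (new)  [load 100/105]
  90 → shelf 2 (new)  [load 90/105]
  85 → shelf 3 (new)  [load 85/105]
  75 → shelf 4 (new)  [load 75/105]
  75 → shelf 5 (new)  [load 75/105]
  65 → shelf 6 (new)  [load 65/105]
  60 → shelf 7 (new)  [load 60/105]
  60 → shelf 8 (new)  [load 60/105]
  55 → shelf 9 (new)  [load 55/105]
  35 → shelf 6  [load 100/105]
  25 → shelf 4  [load 100/105]
  25 → shelf 5  [load 100/105]
  20 → shelf 3  [load 105/105]
9 shelves opened.

9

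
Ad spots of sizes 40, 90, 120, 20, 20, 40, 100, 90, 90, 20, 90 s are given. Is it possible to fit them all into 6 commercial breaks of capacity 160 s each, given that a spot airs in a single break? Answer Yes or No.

A valid assignment using 6 commercial breaks:
  break 1: 120 + 40 = 160
  break 2: 100 + 40 + 20 = 160
  break 3: 90 + 20 + 20 = 130
  break 4: 90 = 90
  break 5: 90 = 90
  break 6: 90 = 90
Every load is within 160 s, so 6 commercial breaks suffice.

Yes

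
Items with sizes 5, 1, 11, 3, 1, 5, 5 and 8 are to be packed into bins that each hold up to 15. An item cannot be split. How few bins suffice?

3

Total = 11 + 8 + 5 + 5 + 5 + 3 + 1 + 1 = 39.
Lower bound: ⌈39/15⌉ = 3 bins.
A packing using 3 bins:
  bin 1: 11 + 3 + 1 = 15
  bin 2: 8 + 5 + 1 = 14
  bin 3: 5 + 5 = 10
This matches the lower bound, so 3 is optimal.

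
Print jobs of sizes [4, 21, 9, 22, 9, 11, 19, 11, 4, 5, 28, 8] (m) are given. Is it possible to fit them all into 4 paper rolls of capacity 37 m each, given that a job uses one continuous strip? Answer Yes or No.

No

Total = 151 m; ⌈151/37⌉ = 5.
At least 5 paper rolls are required, but only 4 are allowed.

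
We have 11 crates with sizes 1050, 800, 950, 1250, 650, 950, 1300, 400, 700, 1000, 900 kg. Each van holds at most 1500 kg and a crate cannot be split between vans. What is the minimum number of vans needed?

Total = 1300 + 1250 + 1050 + 1000 + 950 + 950 + 900 + 800 + 700 + 650 + 400 = 9950 kg.
Lower bound: ⌈9950/1500⌉ = 7 vans.
Also, 8 crates each exceed 750 kg, and no two of those can share a van, so at least 8 vans are needed.
A packing using 9 vans:
  van 1: 1300 = 1300
  van 2: 1250 = 1250
  van 3: 1050 + 400 = 1450
  van 4: 1000 = 1000
  van 5: 950 = 950
  van 6: 950 = 950
  van 7: 900 = 900
  van 8: 800 + 700 = 1500
  van 9: 650 = 650
No arrangement into 8 vans stays within capacity, so 9 is optimal.

9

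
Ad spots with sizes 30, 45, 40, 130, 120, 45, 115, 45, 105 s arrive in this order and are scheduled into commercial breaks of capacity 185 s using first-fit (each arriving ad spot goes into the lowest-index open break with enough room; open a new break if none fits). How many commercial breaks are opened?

5

  30 → break 1 (new)  [load 30/185]
  45 → break 1  [load 75/185]
  40 → break 1  [load 115/185]
  130 → break 2 (new)  [load 130/185]
  120 → break 3 (new)  [load 120/185]
  45 → break 1  [load 160/185]
  115 → break 4 (new)  [load 115/185]
  45 → break 2  [load 175/185]
  105 → break 5 (new)  [load 105/185]
5 commercial breaks opened.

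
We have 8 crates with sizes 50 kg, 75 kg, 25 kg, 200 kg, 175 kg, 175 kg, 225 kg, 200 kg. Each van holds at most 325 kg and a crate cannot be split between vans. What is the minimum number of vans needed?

5

Total = 225 + 200 + 200 + 175 + 175 + 75 + 50 + 25 = 1125 kg.
Lower bound: ⌈1125/325⌉ = 4 vans.
Also, 5 crates each exceed 325/2 kg, and no two of those can share a van, so at least 5 vans are needed.
A packing using 5 vans:
  van 1: 225 + 75 + 25 = 325
  van 2: 200 + 50 = 250
  van 3: 200 = 200
  van 4: 175 = 175
  van 5: 175 = 175
This matches the lower bound, so 5 is optimal.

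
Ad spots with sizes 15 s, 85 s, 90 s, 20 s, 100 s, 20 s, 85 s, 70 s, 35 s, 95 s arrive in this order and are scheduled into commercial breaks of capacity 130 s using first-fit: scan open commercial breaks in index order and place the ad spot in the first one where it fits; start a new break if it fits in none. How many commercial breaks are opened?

  15 → break 1 (new)  [load 15/130]
  85 → break 1  [load 100/130]
  90 → break 2 (new)  [load 90/130]
  20 → break 1  [load 120/130]
  100 → break 3 (new)  [load 100/130]
  20 → break 2  [load 110/130]
  85 → break 4 (new)  [load 85/130]
  70 → break 5 (new)  [load 70/130]
  35 → break 4  [load 120/130]
  95 → break 6 (new)  [load 95/130]
6 commercial breaks opened.

6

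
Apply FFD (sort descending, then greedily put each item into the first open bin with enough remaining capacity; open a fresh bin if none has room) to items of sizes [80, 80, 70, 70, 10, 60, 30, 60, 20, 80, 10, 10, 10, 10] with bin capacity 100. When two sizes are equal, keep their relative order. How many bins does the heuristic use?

7

Sorted descending: 80, 80, 80, 70, 70, 60, 60, 30, 20, 10, 10, 10, 10, 10.
  80 → bin 1 (new)  [load 80/100]
  80 → bin 2 (new)  [load 80/100]
  80 → bin 3 (new)  [load 80/100]
  70 → bin 4 (new)  [load 70/100]
  70 → bin 5 (new)  [load 70/100]
  60 → bin 6 (new)  [load 60/100]
  60 → bin 7 (new)  [load 60/100]
  30 → bin 4  [load 100/100]
  20 → bin 1  [load 100/100]
  10 → bin 2  [load 90/100]
  10 → bin 2  [load 100/100]
  10 → bin 3  [load 90/100]
  10 → bin 3  [load 100/100]
  10 → bin 5  [load 80/100]
7 bins opened.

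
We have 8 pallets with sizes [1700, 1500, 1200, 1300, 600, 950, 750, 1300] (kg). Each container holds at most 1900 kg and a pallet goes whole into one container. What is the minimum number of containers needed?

Total = 1700 + 1500 + 1300 + 1300 + 1200 + 950 + 750 + 600 = 9300 kg.
Lower bound: ⌈9300/1900⌉ = 5 containers.
A packing using 6 containers:
  container 1: 1700 = 1700
  container 2: 1500 = 1500
  container 3: 1300 + 600 = 1900
  container 4: 1300 = 1300
  container 5: 1200 = 1200
  container 6: 950 + 750 = 1700
No arrangement into 5 containers stays within capacity, so 6 is optimal.

6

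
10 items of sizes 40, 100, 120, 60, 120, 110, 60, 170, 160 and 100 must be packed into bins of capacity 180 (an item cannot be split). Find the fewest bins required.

7

Total = 170 + 160 + 120 + 120 + 110 + 100 + 100 + 60 + 60 + 40 = 1040.
Lower bound: ⌈1040/180⌉ = 6 bins.
Also, 7 items each exceed 90, and no two of those can share a bin, so at least 7 bins are needed.
A packing using 7 bins:
  bin 1: 170 = 170
  bin 2: 160 = 160
  bin 3: 120 + 60 = 180
  bin 4: 120 + 60 = 180
  bin 5: 110 + 40 = 150
  bin 6: 100 = 100
  bin 7: 100 = 100
This matches the lower bound, so 7 is optimal.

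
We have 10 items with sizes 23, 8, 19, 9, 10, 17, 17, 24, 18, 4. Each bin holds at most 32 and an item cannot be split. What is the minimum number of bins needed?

6

Total = 24 + 23 + 19 + 18 + 17 + 17 + 10 + 9 + 8 + 4 = 149.
Lower bound: ⌈149/32⌉ = 5 bins.
Also, 6 items each exceed 16, and no two of those can share a bin, so at least 6 bins are needed.
A packing using 6 bins:
  bin 1: 24 + 8 = 32
  bin 2: 23 + 9 = 32
  bin 3: 19 + 10 = 29
  bin 4: 18 + 4 = 22
  bin 5: 17 = 17
  bin 6: 17 = 17
This matches the lower bound, so 6 is optimal.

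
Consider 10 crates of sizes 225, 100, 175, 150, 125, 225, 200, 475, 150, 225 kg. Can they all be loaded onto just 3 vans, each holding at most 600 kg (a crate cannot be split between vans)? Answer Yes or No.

Total = 2050 kg; ⌈2050/600⌉ = 4.
At least 4 vans are required, but only 3 are allowed.

No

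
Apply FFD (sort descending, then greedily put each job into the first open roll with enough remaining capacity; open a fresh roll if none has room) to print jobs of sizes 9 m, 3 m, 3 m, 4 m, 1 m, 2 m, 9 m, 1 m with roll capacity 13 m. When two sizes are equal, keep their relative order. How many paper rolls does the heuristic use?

Sorted descending: 9, 9, 4, 3, 3, 2, 1, 1.
  9 → roll 1 (new)  [load 9/13]
  9 → roll 2 (new)  [load 9/13]
  4 → roll 1  [load 13/13]
  3 → roll 2  [load 12/13]
  3 → roll 3 (new)  [load 3/13]
  2 → roll 3  [load 5/13]
  1 → roll 2  [load 13/13]
  1 → roll 3  [load 6/13]
3 paper rolls opened.

3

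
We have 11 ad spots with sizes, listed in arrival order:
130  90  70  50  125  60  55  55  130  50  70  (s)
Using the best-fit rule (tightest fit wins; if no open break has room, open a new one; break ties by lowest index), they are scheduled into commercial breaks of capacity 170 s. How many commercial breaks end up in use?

  130 → break 1 (new)  [load 130/170]
  90 → break 2 (new)  [load 90/170]
  70 → break 2  [load 160/170]
  50 → break 3 (new)  [load 50/170]
  125 → break 4 (new)  [load 125/170]
  60 → break 3  [load 110/170]
  55 → break 3  [load 165/170]
  55 → break 5 (new)  [load 55/170]
  130 → break 6 (new)  [load 130/170]
  50 → break 5  [load 105/170]
  70 → break 7 (new)  [load 70/170]
7 commercial breaks opened.

7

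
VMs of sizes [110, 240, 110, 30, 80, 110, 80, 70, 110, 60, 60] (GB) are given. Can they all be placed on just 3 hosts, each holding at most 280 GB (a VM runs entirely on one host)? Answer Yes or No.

No

Total = 1060 GB; ⌈1060/280⌉ = 4.
At least 4 hosts are required, but only 3 are allowed.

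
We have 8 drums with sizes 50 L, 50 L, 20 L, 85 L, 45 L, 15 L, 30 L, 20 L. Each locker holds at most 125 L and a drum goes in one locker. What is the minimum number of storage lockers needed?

Total = 85 + 50 + 50 + 45 + 30 + 20 + 20 + 15 = 315 L.
Lower bound: ⌈315/125⌉ = 3 storage lockers.
A packing using 3 storage lockers:
  locker 1: 85 + 30 = 115
  locker 2: 50 + 50 + 20 = 120
  locker 3: 45 + 20 + 15 = 80
This matches the lower bound, so 3 is optimal.

3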